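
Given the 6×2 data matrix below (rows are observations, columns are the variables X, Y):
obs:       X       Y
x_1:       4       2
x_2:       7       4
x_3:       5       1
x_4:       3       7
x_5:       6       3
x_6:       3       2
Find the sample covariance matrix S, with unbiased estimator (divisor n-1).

Step 1 — column means:
  mean(X) = (4 + 7 + 5 + 3 + 6 + 3) / 6 = 28/6 = 4.6667
  mean(Y) = (2 + 4 + 1 + 7 + 3 + 2) / 6 = 19/6 = 3.1667

Step 2 — sample covariance S[i,j] = (1/(n-1)) · Σ_k (x_{k,i} - mean_i) · (x_{k,j} - mean_j), with n-1 = 5.
  S[X,X] = ((-0.6667)·(-0.6667) + (2.3333)·(2.3333) + (0.3333)·(0.3333) + (-1.6667)·(-1.6667) + (1.3333)·(1.3333) + (-1.6667)·(-1.6667)) / 5 = 13.3333/5 = 2.6667
  S[X,Y] = ((-0.6667)·(-1.1667) + (2.3333)·(0.8333) + (0.3333)·(-2.1667) + (-1.6667)·(3.8333) + (1.3333)·(-0.1667) + (-1.6667)·(-1.1667)) / 5 = -2.6667/5 = -0.5333
  S[Y,Y] = ((-1.1667)·(-1.1667) + (0.8333)·(0.8333) + (-2.1667)·(-2.1667) + (3.8333)·(3.8333) + (-0.1667)·(-0.1667) + (-1.1667)·(-1.1667)) / 5 = 22.8333/5 = 4.5667

S is symmetric (S[j,i] = S[i,j]). Assembling:

S = [[2.6667, -0.5333],
 [-0.5333, 4.5667]]


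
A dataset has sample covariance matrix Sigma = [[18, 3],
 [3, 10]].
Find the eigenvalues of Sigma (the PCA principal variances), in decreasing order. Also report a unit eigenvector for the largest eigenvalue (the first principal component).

Step 1 — characteristic polynomial of 2×2 Sigma:
  det(Sigma - λI) = λ² - trace · λ + det = 0.
  trace = 18 + 10 = 28, det = 18·10 - (3)² = 171.
Step 2 — discriminant:
  Δ = trace² - 4·det = 784 - 684 = 100.
Step 3 — eigenvalues:
  λ = (trace ± √Δ)/2 = (28 ± 10)/2,
  λ_1 = 19,  λ_2 = 9.

Step 4 — unit eigenvector for λ_1: solve (Sigma - λ_1 I)v = 0. First row:
  (18 - 19)·v_x + (3)·v_y = 0, i.e. (-1)·v_x + (3)·v_y = 0,
  so v ∝ (b, λ_1 - a) = (3, 1) = u.
  ||u|| = √((3)² + (1)²) = √(10) ≈ 3.1623,
  v_1 = u/||u|| ≈ (0.9487, 0.3162) (||v_1|| = 1).

λ_1 = 19,  λ_2 = 9;  v_1 ≈ (0.9487, 0.3162)


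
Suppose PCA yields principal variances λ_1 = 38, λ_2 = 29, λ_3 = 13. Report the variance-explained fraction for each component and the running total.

Step 1 — total variance = trace(Sigma) = Σ λ_i = 38 + 29 + 13 = 80.

Step 2 — fraction explained by component i = λ_i / Σ λ:
  PC1: 38/80 = 0.475
  PC2: 29/80 = 0.3625
  PC3: 13/80 = 0.1625

Step 3 — cumulative fraction after k components = (λ_1 + ... + λ_k) / Σ λ:
  k = 1: 38/80 = 0.475
  k = 2: (38 + 29)/80 = 67/80 = 0.8375
  k = 3: (38 + 29 + 13)/80 = 80/80 = 1

Summary (fraction, with percent):

explained: PC1 0.475 (47.5%), PC2 0.3625 (36.25%), PC3 0.1625 (16.25%);  cumulative: 0.475, 0.8375, 1


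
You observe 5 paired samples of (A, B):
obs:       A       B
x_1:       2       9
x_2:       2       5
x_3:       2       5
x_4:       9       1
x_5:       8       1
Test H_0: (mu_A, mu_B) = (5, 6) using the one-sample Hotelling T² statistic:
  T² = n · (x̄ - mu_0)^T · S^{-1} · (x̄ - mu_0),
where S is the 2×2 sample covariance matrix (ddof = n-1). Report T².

Step 1 — sample mean vector:
  mean(A) = (2 + 2 + 2 + 9 + 8) / 5 = 23/5 = 4.6
  mean(B) = (9 + 5 + 5 + 1 + 1) / 5 = 21/5 = 4.2
  x̄ = (4.6, 4.2),  deviation x̄ - mu_0 = (4.6, 4.2) - (5, 6) = (-0.4, -1.8).

Step 2 — sample covariance matrix, S[i,j] = (1/(n-1)) · Σ_k (x_{k,i} - mean_i) · (x_{k,j} - mean_j), divisor n-1 = 4:
  S[A,A] = ((-2.6)·(-2.6) + (-2.6)·(-2.6) + (-2.6)·(-2.6) + (4.4)·(4.4) + (3.4)·(3.4)) / 4 = 51.2/4 = 12.8
  S[A,B] = ((-2.6)·(4.8) + (-2.6)·(0.8) + (-2.6)·(0.8) + (4.4)·(-3.2) + (3.4)·(-3.2)) / 4 = -41.6/4 = -10.4
  S[B,B] = ((4.8)·(4.8) + (0.8)·(0.8) + (0.8)·(0.8) + (-3.2)·(-3.2) + (-3.2)·(-3.2)) / 4 = 44.8/4 = 11.2
  S = [[12.8, -10.4],
 [-10.4, 11.2]].

Step 3 — invert S. det(S) = 12.8·11.2 - (-10.4)² = 35.2.
  S^{-1} = (1/det) · [[d, -b], [-b, a]] = [[0.3182, 0.2955],
 [0.2955, 0.3636]].

Step 4 — quadratic form (x̄ - mu_0)^T · S^{-1} · (x̄ - mu_0):
  S^{-1} · (x̄ - mu_0) = (-0.6591, -0.7727),
  (x̄ - mu_0)^T · [...] = (-0.4)·(-0.6591) + (-1.8)·(-0.7727) = 1.6545.

Step 5 — scale by n: T² = 5 · 1.6545 = 8.2727.

T² ≈ 8.2727


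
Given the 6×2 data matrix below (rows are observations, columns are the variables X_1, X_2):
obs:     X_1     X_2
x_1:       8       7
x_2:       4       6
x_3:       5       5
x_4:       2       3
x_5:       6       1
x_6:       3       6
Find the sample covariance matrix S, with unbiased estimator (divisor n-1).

Step 1 — column means:
  mean(X_1) = (8 + 4 + 5 + 2 + 6 + 3) / 6 = 28/6 = 4.6667
  mean(X_2) = (7 + 6 + 5 + 3 + 1 + 6) / 6 = 28/6 = 4.6667

Step 2 — sample covariance S[i,j] = (1/(n-1)) · Σ_k (x_{k,i} - mean_i) · (x_{k,j} - mean_j), with n-1 = 5.
  S[X_1,X_1] = ((3.3333)·(3.3333) + (-0.6667)·(-0.6667) + (0.3333)·(0.3333) + (-2.6667)·(-2.6667) + (1.3333)·(1.3333) + (-1.6667)·(-1.6667)) / 5 = 23.3333/5 = 4.6667
  S[X_1,X_2] = ((3.3333)·(2.3333) + (-0.6667)·(1.3333) + (0.3333)·(0.3333) + (-2.6667)·(-1.6667) + (1.3333)·(-3.6667) + (-1.6667)·(1.3333)) / 5 = 4.3333/5 = 0.8667
  S[X_2,X_2] = ((2.3333)·(2.3333) + (1.3333)·(1.3333) + (0.3333)·(0.3333) + (-1.6667)·(-1.6667) + (-3.6667)·(-3.6667) + (1.3333)·(1.3333)) / 5 = 25.3333/5 = 5.0667

S is symmetric (S[j,i] = S[i,j]). Assembling:

S = [[4.6667, 0.8667],
 [0.8667, 5.0667]]


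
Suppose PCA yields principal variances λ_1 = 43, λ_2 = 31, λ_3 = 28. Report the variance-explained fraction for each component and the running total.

Step 1 — total variance = trace(Sigma) = Σ λ_i = 43 + 31 + 28 = 102.

Step 2 — fraction explained by component i = λ_i / Σ λ:
  PC1: 43/102 = 0.4216
  PC2: 31/102 = 0.3039
  PC3: 28/102 = 0.2745

Step 3 — cumulative fraction after k components = (λ_1 + ... + λ_k) / Σ λ:
  k = 1: 43/102 = 0.4216
  k = 2: (43 + 31)/102 = 74/102 = 0.7255
  k = 3: (43 + 31 + 28)/102 = 102/102 = 1

Summary (fraction, with percent):

explained: PC1 0.4216 (42.16%), PC2 0.3039 (30.39%), PC3 0.2745 (27.45%);  cumulative: 0.4216, 0.7255, 1


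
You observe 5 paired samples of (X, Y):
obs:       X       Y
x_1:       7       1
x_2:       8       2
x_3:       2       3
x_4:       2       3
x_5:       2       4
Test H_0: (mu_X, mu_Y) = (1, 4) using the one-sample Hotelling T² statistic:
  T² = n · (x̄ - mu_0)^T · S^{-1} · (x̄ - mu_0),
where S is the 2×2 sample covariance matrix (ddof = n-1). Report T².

Step 1 — sample mean vector:
  mean(X) = (7 + 8 + 2 + 2 + 2) / 5 = 21/5 = 4.2
  mean(Y) = (1 + 2 + 3 + 3 + 4) / 5 = 13/5 = 2.6
  x̄ = (4.2, 2.6),  deviation x̄ - mu_0 = (4.2, 2.6) - (1, 4) = (3.2, -1.4).

Step 2 — sample covariance matrix, S[i,j] = (1/(n-1)) · Σ_k (x_{k,i} - mean_i) · (x_{k,j} - mean_j), divisor n-1 = 4:
  S[X,X] = ((2.8)·(2.8) + (3.8)·(3.8) + (-2.2)·(-2.2) + (-2.2)·(-2.2) + (-2.2)·(-2.2)) / 4 = 36.8/4 = 9.2
  S[X,Y] = ((2.8)·(-1.6) + (3.8)·(-0.6) + (-2.2)·(0.4) + (-2.2)·(0.4) + (-2.2)·(1.4)) / 4 = -11.6/4 = -2.9
  S[Y,Y] = ((-1.6)·(-1.6) + (-0.6)·(-0.6) + (0.4)·(0.4) + (0.4)·(0.4) + (1.4)·(1.4)) / 4 = 5.2/4 = 1.3
  S = [[9.2, -2.9],
 [-2.9, 1.3]].

Step 3 — invert S. det(S) = 9.2·1.3 - (-2.9)² = 3.55.
  S^{-1} = (1/det) · [[d, -b], [-b, a]] = [[0.3662, 0.8169],
 [0.8169, 2.5915]].

Step 4 — quadratic form (x̄ - mu_0)^T · S^{-1} · (x̄ - mu_0):
  S^{-1} · (x̄ - mu_0) = (0.0282, -1.0141),
  (x̄ - mu_0)^T · [...] = (3.2)·(0.0282) + (-1.4)·(-1.0141) = 1.5099.

Step 5 — scale by n: T² = 5 · 1.5099 = 7.5493.

T² ≈ 7.5493


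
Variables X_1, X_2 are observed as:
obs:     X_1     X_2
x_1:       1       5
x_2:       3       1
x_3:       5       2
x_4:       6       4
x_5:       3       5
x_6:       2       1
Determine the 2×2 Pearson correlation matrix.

Step 1 — column means:
  mean(X_1) = (1 + 3 + 5 + 6 + 3 + 2) / 6 = 20/6 = 3.3333
  mean(X_2) = (5 + 1 + 2 + 4 + 5 + 1) / 6 = 18/6 = 3

Step 2 — sample variances and covariances s[i,j] = (1/(n-1)) · Σ_k (x_{k,i} - mean_i) · (x_{k,j} - mean_j), with n-1 = 5:
  s[X_1,X_1] = ((-2.3333)·(-2.3333) + (-0.3333)·(-0.3333) + (1.6667)·(1.6667) + (2.6667)·(2.6667) + (-0.3333)·(-0.3333) + (-1.3333)·(-1.3333)) / 5 = 17.3333/5 = 3.4667
  s[X_1,X_2] = ((-2.3333)·(2) + (-0.3333)·(-2) + (1.6667)·(-1) + (2.6667)·(1) + (-0.3333)·(2) + (-1.3333)·(-2)) / 5 = -1/5 = -0.2
  s[X_2,X_2] = ((2)·(2) + (-2)·(-2) + (-1)·(-1) + (1)·(1) + (2)·(2) + (-2)·(-2)) / 5 = 18/5 = 3.6
  Sample standard deviations s_i = √(s[i,i]):
  s(X_1) = √(3.4667) = 1.8619
  s(X_2) = √(3.6) = 1.8974

Step 3 — r_{ij} = s_{ij} / (s_i · s_j):
  r[X_1,X_1] = 1 (diagonal).
  r[X_1,X_2] = -0.2 / (1.8619 · 1.8974) = -0.2 / 3.5327 = -0.0566
  r[X_2,X_2] = 1 (diagonal).

R is symmetric with unit diagonal. Assembling:

R = [[1, -0.0566],
 [-0.0566, 1]]


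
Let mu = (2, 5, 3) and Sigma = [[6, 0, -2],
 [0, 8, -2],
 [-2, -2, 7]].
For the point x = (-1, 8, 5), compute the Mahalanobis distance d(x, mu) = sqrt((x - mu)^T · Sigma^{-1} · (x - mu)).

Step 1 — centre the observation: (x - mu) = (-3, 3, 2).

Step 2 — invert Sigma (cofactor / det for 3×3, or solve directly):
  Sigma^{-1} = [[0.1857, 0.0143, 0.0571],
 [0.0143, 0.1357, 0.0429],
 [0.0571, 0.0429, 0.1714]].

Step 3 — form the quadratic (x - mu)^T · Sigma^{-1} · (x - mu):
  Sigma^{-1} · (x - mu) = (-0.4, 0.45, 0.3).
  (x - mu)^T · [Sigma^{-1} · (x - mu)] = (-3)·(-0.4) + (3)·(0.45) + (2)·(0.3) = 3.15.

Step 4 — take square root: d = √(3.15) ≈ 1.7748.

d(x, mu) = √(3.15) ≈ 1.7748


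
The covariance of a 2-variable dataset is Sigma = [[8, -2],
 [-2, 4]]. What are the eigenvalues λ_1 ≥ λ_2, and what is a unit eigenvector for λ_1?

Step 1 — characteristic polynomial of 2×2 Sigma:
  det(Sigma - λI) = λ² - trace · λ + det = 0.
  trace = 8 + 4 = 12, det = 8·4 - (-2)² = 28.
Step 2 — discriminant:
  Δ = trace² - 4·det = 144 - 112 = 32.
Step 3 — eigenvalues:
  λ = (trace ± √Δ)/2 = (12 ± 5.6569)/2,
  λ_1 = 8.8284,  λ_2 = 3.1716.

Step 4 — unit eigenvector for λ_1: solve (Sigma - λ_1 I)v = 0. First row:
  (8 - 8.8284)·v_x + (-2)·v_y = 0, i.e. (-0.8284)·v_x + (-2)·v_y = 0,
  so v ∝ (b, λ_1 - a) = (-2, 0.8284); multiply by -1 so the first entry is positive: u = (2, -0.8284).
  ||u|| = √((2)² + (-0.8284)²) = √(4.6863) ≈ 2.1648,
  v_1 = u/||u|| ≈ (0.9239, -0.3827) (||v_1|| = 1).

λ_1 = 8.8284,  λ_2 = 3.1716;  v_1 ≈ (0.9239, -0.3827)


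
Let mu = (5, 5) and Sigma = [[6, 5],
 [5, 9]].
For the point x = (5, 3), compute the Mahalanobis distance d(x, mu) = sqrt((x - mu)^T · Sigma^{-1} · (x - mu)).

Step 1 — centre the observation: (x - mu) = (0, -2).

Step 2 — invert Sigma. det(Sigma) = 6·9 - (5)² = 29.
  Sigma^{-1} = (1/det) · [[d, -b], [-b, a]] = [[0.3103, -0.1724],
 [-0.1724, 0.2069]].

Step 3 — form the quadratic (x - mu)^T · Sigma^{-1} · (x - mu):
  Sigma^{-1} · (x - mu) = (0.3448, -0.4138).
  (x - mu)^T · [Sigma^{-1} · (x - mu)] = (0)·(0.3448) + (-2)·(-0.4138) = 0.8276.

Step 4 — take square root: d = √(0.8276) ≈ 0.9097.

d(x, mu) = √(0.8276) ≈ 0.9097


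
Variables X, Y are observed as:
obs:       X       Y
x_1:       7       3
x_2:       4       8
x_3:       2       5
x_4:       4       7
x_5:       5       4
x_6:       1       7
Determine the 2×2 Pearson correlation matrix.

Step 1 — column means:
  mean(X) = (7 + 4 + 2 + 4 + 5 + 1) / 6 = 23/6 = 3.8333
  mean(Y) = (3 + 8 + 5 + 7 + 4 + 7) / 6 = 34/6 = 5.6667

Step 2 — sample variances and covariances s[i,j] = (1/(n-1)) · Σ_k (x_{k,i} - mean_i) · (x_{k,j} - mean_j), with n-1 = 5:
  s[X,X] = ((3.1667)·(3.1667) + (0.1667)·(0.1667) + (-1.8333)·(-1.8333) + (0.1667)·(0.1667) + (1.1667)·(1.1667) + (-2.8333)·(-2.8333)) / 5 = 22.8333/5 = 4.5667
  s[X,Y] = ((3.1667)·(-2.6667) + (0.1667)·(2.3333) + (-1.8333)·(-0.6667) + (0.1667)·(1.3333) + (1.1667)·(-1.6667) + (-2.8333)·(1.3333)) / 5 = -12.3333/5 = -2.4667
  s[Y,Y] = ((-2.6667)·(-2.6667) + (2.3333)·(2.3333) + (-0.6667)·(-0.6667) + (1.3333)·(1.3333) + (-1.6667)·(-1.6667) + (1.3333)·(1.3333)) / 5 = 19.3333/5 = 3.8667
  Sample standard deviations s_i = √(s[i,i]):
  s(X) = √(4.5667) = 2.137
  s(Y) = √(3.8667) = 1.9664

Step 3 — r_{ij} = s_{ij} / (s_i · s_j):
  r[X,X] = 1 (diagonal).
  r[X,Y] = -2.4667 / (2.137 · 1.9664) = -2.4667 / 4.2021 = -0.587
  r[Y,Y] = 1 (diagonal).

R is symmetric with unit diagonal. Assembling:

R = [[1, -0.587],
 [-0.587, 1]]


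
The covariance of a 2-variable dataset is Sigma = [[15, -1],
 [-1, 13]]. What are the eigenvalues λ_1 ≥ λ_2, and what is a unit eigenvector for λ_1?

Step 1 — characteristic polynomial of 2×2 Sigma:
  det(Sigma - λI) = λ² - trace · λ + det = 0.
  trace = 15 + 13 = 28, det = 15·13 - (-1)² = 194.
Step 2 — discriminant:
  Δ = trace² - 4·det = 784 - 776 = 8.
Step 3 — eigenvalues:
  λ = (trace ± √Δ)/2 = (28 ± 2.8284)/2,
  λ_1 = 15.4142,  λ_2 = 12.5858.

Step 4 — unit eigenvector for λ_1: solve (Sigma - λ_1 I)v = 0. First row:
  (15 - 15.4142)·v_x + (-1)·v_y = 0, i.e. (-0.4142)·v_x + (-1)·v_y = 0,
  so v ∝ (b, λ_1 - a) = (-1, 0.4142); multiply by -1 so the first entry is positive: u = (1, -0.4142).
  ||u|| = √((1)² + (-0.4142)²) = √(1.1716) ≈ 1.0824,
  v_1 = u/||u|| ≈ (0.9239, -0.3827) (||v_1|| = 1).

λ_1 = 15.4142,  λ_2 = 12.5858;  v_1 ≈ (0.9239, -0.3827)


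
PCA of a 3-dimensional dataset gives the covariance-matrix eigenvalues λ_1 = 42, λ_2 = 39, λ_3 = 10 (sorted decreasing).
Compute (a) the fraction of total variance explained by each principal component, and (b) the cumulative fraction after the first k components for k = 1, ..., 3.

Step 1 — total variance = trace(Sigma) = Σ λ_i = 42 + 39 + 10 = 91.

Step 2 — fraction explained by component i = λ_i / Σ λ:
  PC1: 42/91 = 0.4615
  PC2: 39/91 = 0.4286
  PC3: 10/91 = 0.1099

Step 3 — cumulative fraction after k components = (λ_1 + ... + λ_k) / Σ λ:
  k = 1: 42/91 = 0.4615
  k = 2: (42 + 39)/91 = 81/91 = 0.8901
  k = 3: (42 + 39 + 10)/91 = 91/91 = 1

Summary (fraction, with percent):

explained: PC1 0.4615 (46.15%), PC2 0.4286 (42.86%), PC3 0.1099 (10.99%);  cumulative: 0.4615, 0.8901, 1


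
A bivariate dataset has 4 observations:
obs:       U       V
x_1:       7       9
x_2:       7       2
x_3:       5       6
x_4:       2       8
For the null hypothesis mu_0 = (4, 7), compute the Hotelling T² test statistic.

Step 1 — sample mean vector:
  mean(U) = (7 + 7 + 5 + 2) / 4 = 21/4 = 5.25
  mean(V) = (9 + 2 + 6 + 8) / 4 = 25/4 = 6.25
  x̄ = (5.25, 6.25),  deviation x̄ - mu_0 = (5.25, 6.25) - (4, 7) = (1.25, -0.75).

Step 2 — sample covariance matrix, S[i,j] = (1/(n-1)) · Σ_k (x_{k,i} - mean_i) · (x_{k,j} - mean_j), divisor n-1 = 3:
  S[U,U] = ((1.75)·(1.75) + (1.75)·(1.75) + (-0.25)·(-0.25) + (-3.25)·(-3.25)) / 3 = 16.75/3 = 5.5833
  S[U,V] = ((1.75)·(2.75) + (1.75)·(-4.25) + (-0.25)·(-0.25) + (-3.25)·(1.75)) / 3 = -8.25/3 = -2.75
  S[V,V] = ((2.75)·(2.75) + (-4.25)·(-4.25) + (-0.25)·(-0.25) + (1.75)·(1.75)) / 3 = 28.75/3 = 9.5833
  S = [[5.5833, -2.75],
 [-2.75, 9.5833]].

Step 3 — invert S. det(S) = 5.5833·9.5833 - (-2.75)² = 45.9444.
  S^{-1} = (1/det) · [[d, -b], [-b, a]] = [[0.2086, 0.0599],
 [0.0599, 0.1215]].

Step 4 — quadratic form (x̄ - mu_0)^T · S^{-1} · (x̄ - mu_0):
  S^{-1} · (x̄ - mu_0) = (0.2158, -0.0163),
  (x̄ - mu_0)^T · [...] = (1.25)·(0.2158) + (-0.75)·(-0.0163) = 0.282.

Step 5 — scale by n: T² = 4 · 0.282 = 1.1282.

T² ≈ 1.1282


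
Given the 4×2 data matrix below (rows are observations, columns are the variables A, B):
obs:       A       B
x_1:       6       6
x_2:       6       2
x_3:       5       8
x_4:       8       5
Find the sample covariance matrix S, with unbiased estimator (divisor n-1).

Step 1 — column means:
  mean(A) = (6 + 6 + 5 + 8) / 4 = 25/4 = 6.25
  mean(B) = (6 + 2 + 8 + 5) / 4 = 21/4 = 5.25

Step 2 — sample covariance S[i,j] = (1/(n-1)) · Σ_k (x_{k,i} - mean_i) · (x_{k,j} - mean_j), with n-1 = 3.
  S[A,A] = ((-0.25)·(-0.25) + (-0.25)·(-0.25) + (-1.25)·(-1.25) + (1.75)·(1.75)) / 3 = 4.75/3 = 1.5833
  S[A,B] = ((-0.25)·(0.75) + (-0.25)·(-3.25) + (-1.25)·(2.75) + (1.75)·(-0.25)) / 3 = -3.25/3 = -1.0833
  S[B,B] = ((0.75)·(0.75) + (-3.25)·(-3.25) + (2.75)·(2.75) + (-0.25)·(-0.25)) / 3 = 18.75/3 = 6.25

S is symmetric (S[j,i] = S[i,j]). Assembling:

S = [[1.5833, -1.0833],
 [-1.0833, 6.25]]


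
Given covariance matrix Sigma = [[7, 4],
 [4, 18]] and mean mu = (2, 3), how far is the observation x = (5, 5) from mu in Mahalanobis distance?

Step 1 — centre the observation: (x - mu) = (3, 2).

Step 2 — invert Sigma. det(Sigma) = 7·18 - (4)² = 110.
  Sigma^{-1} = (1/det) · [[d, -b], [-b, a]] = [[0.1636, -0.0364],
 [-0.0364, 0.0636]].

Step 3 — form the quadratic (x - mu)^T · Sigma^{-1} · (x - mu):
  Sigma^{-1} · (x - mu) = (0.4182, 0.0182).
  (x - mu)^T · [Sigma^{-1} · (x - mu)] = (3)·(0.4182) + (2)·(0.0182) = 1.2909.

Step 4 — take square root: d = √(1.2909) ≈ 1.1362.

d(x, mu) = √(1.2909) ≈ 1.1362


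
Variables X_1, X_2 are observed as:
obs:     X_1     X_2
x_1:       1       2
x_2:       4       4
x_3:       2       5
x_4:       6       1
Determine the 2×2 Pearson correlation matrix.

Step 1 — column means:
  mean(X_1) = (1 + 4 + 2 + 6) / 4 = 13/4 = 3.25
  mean(X_2) = (2 + 4 + 5 + 1) / 4 = 12/4 = 3

Step 2 — sample variances and covariances s[i,j] = (1/(n-1)) · Σ_k (x_{k,i} - mean_i) · (x_{k,j} - mean_j), with n-1 = 3:
  s[X_1,X_1] = ((-2.25)·(-2.25) + (0.75)·(0.75) + (-1.25)·(-1.25) + (2.75)·(2.75)) / 3 = 14.75/3 = 4.9167
  s[X_1,X_2] = ((-2.25)·(-1) + (0.75)·(1) + (-1.25)·(2) + (2.75)·(-2)) / 3 = -5/3 = -1.6667
  s[X_2,X_2] = ((-1)·(-1) + (1)·(1) + (2)·(2) + (-2)·(-2)) / 3 = 10/3 = 3.3333
  Sample standard deviations s_i = √(s[i,i]):
  s(X_1) = √(4.9167) = 2.2174
  s(X_2) = √(3.3333) = 1.8257

Step 3 — r_{ij} = s_{ij} / (s_i · s_j):
  r[X_1,X_1] = 1 (diagonal).
  r[X_1,X_2] = -1.6667 / (2.2174 · 1.8257) = -1.6667 / 4.0483 = -0.4117
  r[X_2,X_2] = 1 (diagonal).

R is symmetric with unit diagonal. Assembling:

R = [[1, -0.4117],
 [-0.4117, 1]]


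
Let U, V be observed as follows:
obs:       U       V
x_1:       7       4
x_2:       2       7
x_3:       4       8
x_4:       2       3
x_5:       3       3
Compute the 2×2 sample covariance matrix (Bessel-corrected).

Step 1 — column means:
  mean(U) = (7 + 2 + 4 + 2 + 3) / 5 = 18/5 = 3.6
  mean(V) = (4 + 7 + 8 + 3 + 3) / 5 = 25/5 = 5

Step 2 — sample covariance S[i,j] = (1/(n-1)) · Σ_k (x_{k,i} - mean_i) · (x_{k,j} - mean_j), with n-1 = 4.
  S[U,U] = ((3.4)·(3.4) + (-1.6)·(-1.6) + (0.4)·(0.4) + (-1.6)·(-1.6) + (-0.6)·(-0.6)) / 4 = 17.2/4 = 4.3
  S[U,V] = ((3.4)·(-1) + (-1.6)·(2) + (0.4)·(3) + (-1.6)·(-2) + (-0.6)·(-2)) / 4 = -1/4 = -0.25
  S[V,V] = ((-1)·(-1) + (2)·(2) + (3)·(3) + (-2)·(-2) + (-2)·(-2)) / 4 = 22/4 = 5.5

S is symmetric (S[j,i] = S[i,j]). Assembling:

S = [[4.3, -0.25],
 [-0.25, 5.5]]


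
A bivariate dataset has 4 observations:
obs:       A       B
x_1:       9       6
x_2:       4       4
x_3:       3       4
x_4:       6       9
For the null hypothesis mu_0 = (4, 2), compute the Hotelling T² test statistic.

Step 1 — sample mean vector:
  mean(A) = (9 + 4 + 3 + 6) / 4 = 22/4 = 5.5
  mean(B) = (6 + 4 + 4 + 9) / 4 = 23/4 = 5.75
  x̄ = (5.5, 5.75),  deviation x̄ - mu_0 = (5.5, 5.75) - (4, 2) = (1.5, 3.75).

Step 2 — sample covariance matrix, S[i,j] = (1/(n-1)) · Σ_k (x_{k,i} - mean_i) · (x_{k,j} - mean_j), divisor n-1 = 3:
  S[A,A] = ((3.5)·(3.5) + (-1.5)·(-1.5) + (-2.5)·(-2.5) + (0.5)·(0.5)) / 3 = 21/3 = 7
  S[A,B] = ((3.5)·(0.25) + (-1.5)·(-1.75) + (-2.5)·(-1.75) + (0.5)·(3.25)) / 3 = 9.5/3 = 3.1667
  S[B,B] = ((0.25)·(0.25) + (-1.75)·(-1.75) + (-1.75)·(-1.75) + (3.25)·(3.25)) / 3 = 16.75/3 = 5.5833
  S = [[7, 3.1667],
 [3.1667, 5.5833]].

Step 3 — invert S. det(S) = 7·5.5833 - (3.1667)² = 29.0556.
  S^{-1} = (1/det) · [[d, -b], [-b, a]] = [[0.1922, -0.109],
 [-0.109, 0.2409]].

Step 4 — quadratic form (x̄ - mu_0)^T · S^{-1} · (x̄ - mu_0):
  S^{-1} · (x̄ - mu_0) = (-0.1205, 0.74),
  (x̄ - mu_0)^T · [...] = (1.5)·(-0.1205) + (3.75)·(0.74) = 2.5942.

Step 5 — scale by n: T² = 4 · 2.5942 = 10.3767.

T² ≈ 10.3767


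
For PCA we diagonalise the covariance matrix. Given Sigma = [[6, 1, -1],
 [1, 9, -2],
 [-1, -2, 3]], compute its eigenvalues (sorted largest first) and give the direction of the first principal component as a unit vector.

Step 1 — characteristic polynomial p(λ) = det(λI - Sigma) = λ³ - tr·λ² + c_1·λ - det, where tr = trace, c_1 = sum of the principal 2×2 minors, det = det(Sigma):
  tr = 6 + 9 + 3 = 18,
  c_1 = (6·9 - (1)²) + (6·3 - (-1)²) + (9·3 - (-2)²) = 53 + 17 + 23 = 93,
  det = 6·(9·3 - (-2)²) - (1)·((1)·3 - (-2)·(-1)) + (-1)·((1)·(-2) - 9·(-1)) = 6·(23) - (1)·(1) + (-1)·(7) = 130.
  So p(λ) = λ³ - 18λ² + 93λ - 130.
Step 2 — look for an integer root (rational root theorem: any rational root is an integer divisor of 130). Testing λ = 10:
  p(10) = 1000 - 1800 + 930 - 130 = 0  ✓
  Dividing out (λ - 10): p(λ) = (λ - 10)(λ² - 8λ + 13).
Step 3 — remaining eigenvalues from the quadratic λ² - 8λ + 13 = 0:
  Δ = 8² - 4·13 = 64 - 52 = 12,  λ = (8 ± √12)/2 = (8 ± 3.4641)/2 ≈ 5.7321 or 2.2679.
  Sorted: λ_1 = 10,  λ_2 = 5.7321,  λ_3 = 2.2679  (check: sum = 18 = tr ✓).

Step 4 — unit eigenvector for λ_1 = 10: v spans the null space of (Sigma - λ_1 I), whose rows are
  r_1 = (-4, 1, -1),  r_2 = (1, -1, -2),  r_3 = (-1, -2, -7).
  v is orthogonal to every row, so take v ∝ r_1 × r_2 = ((1)·(-2) - (-1)·(-1), (-1)·(1) - (-4)·(-2), (-4)·(-1) - (1)·(1)) = (-3, -9, 3).
  Rescale (divide by 3; multiply by -1 so the first nonzero entry is positive): u = (1, 3, -1).
  ||u|| = √((1)² + (3)² + (-1)²) = √(11) ≈ 3.3166,  v_1 = u/||u|| ≈ (0.3015, 0.9045, -0.3015) (||v_1|| = 1).

λ_1 = 10,  λ_2 = 5.7321,  λ_3 = 2.2679;  v_1 ≈ (0.3015, 0.9045, -0.3015)


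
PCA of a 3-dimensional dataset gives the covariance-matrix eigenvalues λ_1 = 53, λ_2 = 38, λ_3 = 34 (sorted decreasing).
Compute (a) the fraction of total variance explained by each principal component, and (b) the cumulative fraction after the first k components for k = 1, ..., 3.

Step 1 — total variance = trace(Sigma) = Σ λ_i = 53 + 38 + 34 = 125.

Step 2 — fraction explained by component i = λ_i / Σ λ:
  PC1: 53/125 = 0.424
  PC2: 38/125 = 0.304
  PC3: 34/125 = 0.272

Step 3 — cumulative fraction after k components = (λ_1 + ... + λ_k) / Σ λ:
  k = 1: 53/125 = 0.424
  k = 2: (53 + 38)/125 = 91/125 = 0.728
  k = 3: (53 + 38 + 34)/125 = 125/125 = 1

Summary (fraction, with percent):

explained: PC1 0.424 (42.4%), PC2 0.304 (30.4%), PC3 0.272 (27.2%);  cumulative: 0.424, 0.728, 1


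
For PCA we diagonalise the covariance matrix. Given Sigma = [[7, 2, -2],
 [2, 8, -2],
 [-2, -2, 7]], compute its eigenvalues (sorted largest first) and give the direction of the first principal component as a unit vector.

Step 1 — characteristic polynomial p(λ) = det(λI - Sigma) = λ³ - tr·λ² + c_1·λ - det, where tr = trace, c_1 = sum of the principal 2×2 minors, det = det(Sigma):
  tr = 7 + 8 + 7 = 22,
  c_1 = (7·8 - (2)²) + (7·7 - (-2)²) + (8·7 - (-2)²) = 52 + 45 + 52 = 149,
  det = 7·(8·7 - (-2)²) - (2)·((2)·7 - (-2)·(-2)) + (-2)·((2)·(-2) - 8·(-2)) = 7·(52) - (2)·(10) + (-2)·(12) = 320.
  So p(λ) = λ³ - 22λ² + 149λ - 320.
Step 2 — look for an integer root (rational root theorem: any rational root is an integer divisor of 320). Testing λ = 5:
  p(5) = 125 - 550 + 745 - 320 = 0  ✓
  Dividing out (λ - 5): p(λ) = (λ - 5)(λ² - 17λ + 64).
Step 3 — remaining eigenvalues from the quadratic λ² - 17λ + 64 = 0:
  Δ = 17² - 4·64 = 289 - 256 = 33,  λ = (17 ± √33)/2 = (17 ± 5.7446)/2 ≈ 11.3723 or 5.6277.
  Sorted: λ_1 = 11.3723,  λ_2 = 5.6277,  λ_3 = 5  (check: sum = 22 = tr ✓).

Step 4 — unit eigenvector for λ_1 ≈ 11.3723: v spans the null space of (Sigma - λ_1 I), whose rows are
  r_1 = (-4.3723, 2, -2),  r_2 = (2, -3.3723, -2),  r_3 = (-2, -2, -4.3723).
  v is orthogonal to every row, so take v ∝ r_1 × r_2 = ((2)·(-2) - (-2)·(-3.3723), (-2)·(2) - (-4.3723)·(-2), (-4.3723)·(-3.3723) - (2)·(2)) ≈ (-10.7446, -12.7446, 10.7446).
  Rescale (multiply by -1 so the first nonzero entry is positive): u = (10.7446, 12.7446, -10.7446).
  ||u|| = √((10.7446)² + (12.7446)² + (-10.7446)²) = √(393.3151) ≈ 19.8322,  v_1 = u/||u|| ≈ (0.5418, 0.6426, -0.5418) (||v_1|| = 1).

λ_1 = 11.3723,  λ_2 = 5.6277,  λ_3 = 5;  v_1 ≈ (0.5418, 0.6426, -0.5418)


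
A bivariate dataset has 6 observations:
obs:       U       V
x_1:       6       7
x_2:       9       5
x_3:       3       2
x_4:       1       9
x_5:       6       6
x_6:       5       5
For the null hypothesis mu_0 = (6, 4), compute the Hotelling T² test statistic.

Step 1 — sample mean vector:
  mean(U) = (6 + 9 + 3 + 1 + 6 + 5) / 6 = 30/6 = 5
  mean(V) = (7 + 5 + 2 + 9 + 6 + 5) / 6 = 34/6 = 5.6667
  x̄ = (5, 5.6667),  deviation x̄ - mu_0 = (5, 5.6667) - (6, 4) = (-1, 1.6667).

Step 2 — sample covariance matrix, S[i,j] = (1/(n-1)) · Σ_k (x_{k,i} - mean_i) · (x_{k,j} - mean_j), divisor n-1 = 5:
  S[U,U] = ((1)·(1) + (4)·(4) + (-2)·(-2) + (-4)·(-4) + (1)·(1) + (0)·(0)) / 5 = 38/5 = 7.6
  S[U,V] = ((1)·(1.3333) + (4)·(-0.6667) + (-2)·(-3.6667) + (-4)·(3.3333) + (1)·(0.3333) + (0)·(-0.6667)) / 5 = -7/5 = -1.4
  S[V,V] = ((1.3333)·(1.3333) + (-0.6667)·(-0.6667) + (-3.6667)·(-3.6667) + (3.3333)·(3.3333) + (0.3333)·(0.3333) + (-0.6667)·(-0.6667)) / 5 = 27.3333/5 = 5.4667
  S = [[7.6, -1.4],
 [-1.4, 5.4667]].

Step 3 — invert S. det(S) = 7.6·5.4667 - (-1.4)² = 39.5867.
  S^{-1} = (1/det) · [[d, -b], [-b, a]] = [[0.1381, 0.0354],
 [0.0354, 0.192]].

Step 4 — quadratic form (x̄ - mu_0)^T · S^{-1} · (x̄ - mu_0):
  S^{-1} · (x̄ - mu_0) = (-0.0792, 0.2846),
  (x̄ - mu_0)^T · [...] = (-1)·(-0.0792) + (1.6667)·(0.2846) = 0.5535.

Step 5 — scale by n: T² = 6 · 0.5535 = 3.321.

T² ≈ 3.321


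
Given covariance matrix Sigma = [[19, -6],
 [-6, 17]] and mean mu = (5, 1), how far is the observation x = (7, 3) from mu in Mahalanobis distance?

Step 1 — centre the observation: (x - mu) = (2, 2).

Step 2 — invert Sigma. det(Sigma) = 19·17 - (-6)² = 287.
  Sigma^{-1} = (1/det) · [[d, -b], [-b, a]] = [[0.0592, 0.0209],
 [0.0209, 0.0662]].

Step 3 — form the quadratic (x - mu)^T · Sigma^{-1} · (x - mu):
  Sigma^{-1} · (x - mu) = (0.1603, 0.1742).
  (x - mu)^T · [Sigma^{-1} · (x - mu)] = (2)·(0.1603) + (2)·(0.1742) = 0.669.

Step 4 — take square root: d = √(0.669) ≈ 0.8179.

d(x, mu) = √(0.669) ≈ 0.8179


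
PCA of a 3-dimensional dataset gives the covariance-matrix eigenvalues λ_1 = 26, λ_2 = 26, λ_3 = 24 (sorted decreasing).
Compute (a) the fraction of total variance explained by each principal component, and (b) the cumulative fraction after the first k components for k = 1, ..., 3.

Step 1 — total variance = trace(Sigma) = Σ λ_i = 26 + 26 + 24 = 76.

Step 2 — fraction explained by component i = λ_i / Σ λ:
  PC1: 26/76 = 0.3421
  PC2: 26/76 = 0.3421
  PC3: 24/76 = 0.3158

Step 3 — cumulative fraction after k components = (λ_1 + ... + λ_k) / Σ λ:
  k = 1: 26/76 = 0.3421
  k = 2: (26 + 26)/76 = 52/76 = 0.6842
  k = 3: (26 + 26 + 24)/76 = 76/76 = 1

Summary (fraction, with percent):

explained: PC1 0.3421 (34.21%), PC2 0.3421 (34.21%), PC3 0.3158 (31.58%);  cumulative: 0.3421, 0.6842, 1


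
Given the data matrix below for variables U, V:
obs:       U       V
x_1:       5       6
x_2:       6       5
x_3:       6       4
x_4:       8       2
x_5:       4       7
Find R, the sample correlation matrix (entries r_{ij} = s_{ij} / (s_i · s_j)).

Step 1 — column means:
  mean(U) = (5 + 6 + 6 + 8 + 4) / 5 = 29/5 = 5.8
  mean(V) = (6 + 5 + 4 + 2 + 7) / 5 = 24/5 = 4.8

Step 2 — sample variances and covariances s[i,j] = (1/(n-1)) · Σ_k (x_{k,i} - mean_i) · (x_{k,j} - mean_j), with n-1 = 4:
  s[U,U] = ((-0.8)·(-0.8) + (0.2)·(0.2) + (0.2)·(0.2) + (2.2)·(2.2) + (-1.8)·(-1.8)) / 4 = 8.8/4 = 2.2
  s[U,V] = ((-0.8)·(1.2) + (0.2)·(0.2) + (0.2)·(-0.8) + (2.2)·(-2.8) + (-1.8)·(2.2)) / 4 = -11.2/4 = -2.8
  s[V,V] = ((1.2)·(1.2) + (0.2)·(0.2) + (-0.8)·(-0.8) + (-2.8)·(-2.8) + (2.2)·(2.2)) / 4 = 14.8/4 = 3.7
  Sample standard deviations s_i = √(s[i,i]):
  s(U) = √(2.2) = 1.4832
  s(V) = √(3.7) = 1.9235

Step 3 — r_{ij} = s_{ij} / (s_i · s_j):
  r[U,U] = 1 (diagonal).
  r[U,V] = -2.8 / (1.4832 · 1.9235) = -2.8 / 2.8531 = -0.9814
  r[V,V] = 1 (diagonal).

R is symmetric with unit diagonal. Assembling:

R = [[1, -0.9814],
 [-0.9814, 1]]


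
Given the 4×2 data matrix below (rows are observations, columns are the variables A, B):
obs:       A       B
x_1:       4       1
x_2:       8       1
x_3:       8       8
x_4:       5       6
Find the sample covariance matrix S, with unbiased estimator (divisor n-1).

Step 1 — column means:
  mean(A) = (4 + 8 + 8 + 5) / 4 = 25/4 = 6.25
  mean(B) = (1 + 1 + 8 + 6) / 4 = 16/4 = 4

Step 2 — sample covariance S[i,j] = (1/(n-1)) · Σ_k (x_{k,i} - mean_i) · (x_{k,j} - mean_j), with n-1 = 3.
  S[A,A] = ((-2.25)·(-2.25) + (1.75)·(1.75) + (1.75)·(1.75) + (-1.25)·(-1.25)) / 3 = 12.75/3 = 4.25
  S[A,B] = ((-2.25)·(-3) + (1.75)·(-3) + (1.75)·(4) + (-1.25)·(2)) / 3 = 6/3 = 2
  S[B,B] = ((-3)·(-3) + (-3)·(-3) + (4)·(4) + (2)·(2)) / 3 = 38/3 = 12.6667

S is symmetric (S[j,i] = S[i,j]). Assembling:

S = [[4.25, 2],
 [2, 12.6667]]


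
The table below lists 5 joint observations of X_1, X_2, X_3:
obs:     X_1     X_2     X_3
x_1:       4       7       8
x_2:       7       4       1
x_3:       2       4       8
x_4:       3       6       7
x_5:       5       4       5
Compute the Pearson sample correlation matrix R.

Step 1 — column means:
  mean(X_1) = (4 + 7 + 2 + 3 + 5) / 5 = 21/5 = 4.2
  mean(X_2) = (7 + 4 + 4 + 6 + 4) / 5 = 25/5 = 5
  mean(X_3) = (8 + 1 + 8 + 7 + 5) / 5 = 29/5 = 5.8

Step 2 — sample variances and covariances s[i,j] = (1/(n-1)) · Σ_k (x_{k,i} - mean_i) · (x_{k,j} - mean_j), with n-1 = 4:
  s[X_1,X_1] = ((-0.2)·(-0.2) + (2.8)·(2.8) + (-2.2)·(-2.2) + (-1.2)·(-1.2) + (0.8)·(0.8)) / 4 = 14.8/4 = 3.7
  s[X_1,X_2] = ((-0.2)·(2) + (2.8)·(-1) + (-2.2)·(-1) + (-1.2)·(1) + (0.8)·(-1)) / 4 = -3/4 = -0.75
  s[X_1,X_3] = ((-0.2)·(2.2) + (2.8)·(-4.8) + (-2.2)·(2.2) + (-1.2)·(1.2) + (0.8)·(-0.8)) / 4 = -20.8/4 = -5.2
  s[X_2,X_2] = ((2)·(2) + (-1)·(-1) + (-1)·(-1) + (1)·(1) + (-1)·(-1)) / 4 = 8/4 = 2
  s[X_2,X_3] = ((2)·(2.2) + (-1)·(-4.8) + (-1)·(2.2) + (1)·(1.2) + (-1)·(-0.8)) / 4 = 9/4 = 2.25
  s[X_3,X_3] = ((2.2)·(2.2) + (-4.8)·(-4.8) + (2.2)·(2.2) + (1.2)·(1.2) + (-0.8)·(-0.8)) / 4 = 34.8/4 = 8.7
  Sample standard deviations s_i = √(s[i,i]):
  s(X_1) = √(3.7) = 1.9235
  s(X_2) = √(2) = 1.4142
  s(X_3) = √(8.7) = 2.9496

Step 3 — r_{ij} = s_{ij} / (s_i · s_j):
  r[X_1,X_1] = 1 (diagonal).
  r[X_1,X_2] = -0.75 / (1.9235 · 1.4142) = -0.75 / 2.7203 = -0.2757
  r[X_1,X_3] = -5.2 / (1.9235 · 2.9496) = -5.2 / 5.6736 = -0.9165
  r[X_2,X_2] = 1 (diagonal).
  r[X_2,X_3] = 2.25 / (1.4142 · 2.9496) = 2.25 / 4.1713 = 0.5394
  r[X_3,X_3] = 1 (diagonal).

R is symmetric with unit diagonal. Assembling:

R = [[1, -0.2757, -0.9165],
 [-0.2757, 1, 0.5394],
 [-0.9165, 0.5394, 1]]


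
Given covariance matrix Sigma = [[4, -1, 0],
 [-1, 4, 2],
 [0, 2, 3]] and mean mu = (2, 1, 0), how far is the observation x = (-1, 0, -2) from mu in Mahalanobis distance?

Step 1 — centre the observation: (x - mu) = (-3, -1, -2).

Step 2 — invert Sigma (cofactor / det for 3×3, or solve directly):
  Sigma^{-1} = [[0.2759, 0.1034, -0.069],
 [0.1034, 0.4138, -0.2759],
 [-0.069, -0.2759, 0.5172]].

Step 3 — form the quadratic (x - mu)^T · Sigma^{-1} · (x - mu):
  Sigma^{-1} · (x - mu) = (-0.7931, -0.1724, -0.5517).
  (x - mu)^T · [Sigma^{-1} · (x - mu)] = (-3)·(-0.7931) + (-1)·(-0.1724) + (-2)·(-0.5517) = 3.6552.

Step 4 — take square root: d = √(3.6552) ≈ 1.9119.

d(x, mu) = √(3.6552) ≈ 1.9119


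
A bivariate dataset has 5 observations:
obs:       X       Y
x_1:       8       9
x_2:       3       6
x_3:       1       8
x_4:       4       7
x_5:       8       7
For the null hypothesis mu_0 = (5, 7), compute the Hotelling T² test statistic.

Step 1 — sample mean vector:
  mean(X) = (8 + 3 + 1 + 4 + 8) / 5 = 24/5 = 4.8
  mean(Y) = (9 + 6 + 8 + 7 + 7) / 5 = 37/5 = 7.4
  x̄ = (4.8, 7.4),  deviation x̄ - mu_0 = (4.8, 7.4) - (5, 7) = (-0.2, 0.4).

Step 2 — sample covariance matrix, S[i,j] = (1/(n-1)) · Σ_k (x_{k,i} - mean_i) · (x_{k,j} - mean_j), divisor n-1 = 4:
  S[X,X] = ((3.2)·(3.2) + (-1.8)·(-1.8) + (-3.8)·(-3.8) + (-0.8)·(-0.8) + (3.2)·(3.2)) / 4 = 38.8/4 = 9.7
  S[X,Y] = ((3.2)·(1.6) + (-1.8)·(-1.4) + (-3.8)·(0.6) + (-0.8)·(-0.4) + (3.2)·(-0.4)) / 4 = 4.4/4 = 1.1
  S[Y,Y] = ((1.6)·(1.6) + (-1.4)·(-1.4) + (0.6)·(0.6) + (-0.4)·(-0.4) + (-0.4)·(-0.4)) / 4 = 5.2/4 = 1.3
  S = [[9.7, 1.1],
 [1.1, 1.3]].

Step 3 — invert S. det(S) = 9.7·1.3 - (1.1)² = 11.4.
  S^{-1} = (1/det) · [[d, -b], [-b, a]] = [[0.114, -0.0965],
 [-0.0965, 0.8509]].

Step 4 — quadratic form (x̄ - mu_0)^T · S^{-1} · (x̄ - mu_0):
  S^{-1} · (x̄ - mu_0) = (-0.0614, 0.3596),
  (x̄ - mu_0)^T · [...] = (-0.2)·(-0.0614) + (0.4)·(0.3596) = 0.1561.

Step 5 — scale by n: T² = 5 · 0.1561 = 0.7807.

T² ≈ 0.7807


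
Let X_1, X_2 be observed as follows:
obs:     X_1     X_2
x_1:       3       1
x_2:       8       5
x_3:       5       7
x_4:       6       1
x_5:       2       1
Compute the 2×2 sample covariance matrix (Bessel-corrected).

Step 1 — column means:
  mean(X_1) = (3 + 8 + 5 + 6 + 2) / 5 = 24/5 = 4.8
  mean(X_2) = (1 + 5 + 7 + 1 + 1) / 5 = 15/5 = 3

Step 2 — sample covariance S[i,j] = (1/(n-1)) · Σ_k (x_{k,i} - mean_i) · (x_{k,j} - mean_j), with n-1 = 4.
  S[X_1,X_1] = ((-1.8)·(-1.8) + (3.2)·(3.2) + (0.2)·(0.2) + (1.2)·(1.2) + (-2.8)·(-2.8)) / 4 = 22.8/4 = 5.7
  S[X_1,X_2] = ((-1.8)·(-2) + (3.2)·(2) + (0.2)·(4) + (1.2)·(-2) + (-2.8)·(-2)) / 4 = 14/4 = 3.5
  S[X_2,X_2] = ((-2)·(-2) + (2)·(2) + (4)·(4) + (-2)·(-2) + (-2)·(-2)) / 4 = 32/4 = 8

S is symmetric (S[j,i] = S[i,j]). Assembling:

S = [[5.7, 3.5],
 [3.5, 8]]


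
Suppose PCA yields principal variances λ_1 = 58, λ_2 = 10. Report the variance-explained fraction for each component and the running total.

Step 1 — total variance = trace(Sigma) = Σ λ_i = 58 + 10 = 68.

Step 2 — fraction explained by component i = λ_i / Σ λ:
  PC1: 58/68 = 0.8529
  PC2: 10/68 = 0.1471

Step 3 — cumulative fraction after k components = (λ_1 + ... + λ_k) / Σ λ:
  k = 1: 58/68 = 0.8529
  k = 2: (58 + 10)/68 = 68/68 = 1

Summary (fraction, with percent):

explained: PC1 0.8529 (85.29%), PC2 0.1471 (14.71%);  cumulative: 0.8529, 1


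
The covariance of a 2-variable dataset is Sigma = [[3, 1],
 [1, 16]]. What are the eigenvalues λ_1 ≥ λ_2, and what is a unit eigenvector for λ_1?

Step 1 — characteristic polynomial of 2×2 Sigma:
  det(Sigma - λI) = λ² - trace · λ + det = 0.
  trace = 3 + 16 = 19, det = 3·16 - (1)² = 47.
Step 2 — discriminant:
  Δ = trace² - 4·det = 361 - 188 = 173.
Step 3 — eigenvalues:
  λ = (trace ± √Δ)/2 = (19 ± 13.1529)/2,
  λ_1 = 16.0765,  λ_2 = 2.9235.

Step 4 — unit eigenvector for λ_1: solve (Sigma - λ_1 I)v = 0. First row:
  (3 - 16.0765)·v_x + (1)·v_y = 0, i.e. (-13.0765)·v_x + (1)·v_y = 0,
  so v ∝ (b, λ_1 - a) = (1, 13.0765) = u.
  ||u|| = √((1)² + (13.0765)²) = √(171.9942) ≈ 13.1147,
  v_1 = u/||u|| ≈ (0.0763, 0.9971) (||v_1|| = 1).

λ_1 = 16.0765,  λ_2 = 2.9235;  v_1 ≈ (0.0763, 0.9971)


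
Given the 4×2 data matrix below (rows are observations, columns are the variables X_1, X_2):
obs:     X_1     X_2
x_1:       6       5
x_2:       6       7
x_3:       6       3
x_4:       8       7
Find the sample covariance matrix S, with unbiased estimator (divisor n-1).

Step 1 — column means:
  mean(X_1) = (6 + 6 + 6 + 8) / 4 = 26/4 = 6.5
  mean(X_2) = (5 + 7 + 3 + 7) / 4 = 22/4 = 5.5

Step 2 — sample covariance S[i,j] = (1/(n-1)) · Σ_k (x_{k,i} - mean_i) · (x_{k,j} - mean_j), with n-1 = 3.
  S[X_1,X_1] = ((-0.5)·(-0.5) + (-0.5)·(-0.5) + (-0.5)·(-0.5) + (1.5)·(1.5)) / 3 = 3/3 = 1
  S[X_1,X_2] = ((-0.5)·(-0.5) + (-0.5)·(1.5) + (-0.5)·(-2.5) + (1.5)·(1.5)) / 3 = 3/3 = 1
  S[X_2,X_2] = ((-0.5)·(-0.5) + (1.5)·(1.5) + (-2.5)·(-2.5) + (1.5)·(1.5)) / 3 = 11/3 = 3.6667

S is symmetric (S[j,i] = S[i,j]). Assembling:

S = [[1, 1],
 [1, 3.6667]]


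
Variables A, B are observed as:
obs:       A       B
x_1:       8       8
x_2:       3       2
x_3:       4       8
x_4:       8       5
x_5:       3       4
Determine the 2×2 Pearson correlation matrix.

Step 1 — column means:
  mean(A) = (8 + 3 + 4 + 8 + 3) / 5 = 26/5 = 5.2
  mean(B) = (8 + 2 + 8 + 5 + 4) / 5 = 27/5 = 5.4

Step 2 — sample variances and covariances s[i,j] = (1/(n-1)) · Σ_k (x_{k,i} - mean_i) · (x_{k,j} - mean_j), with n-1 = 4:
  s[A,A] = ((2.8)·(2.8) + (-2.2)·(-2.2) + (-1.2)·(-1.2) + (2.8)·(2.8) + (-2.2)·(-2.2)) / 4 = 26.8/4 = 6.7
  s[A,B] = ((2.8)·(2.6) + (-2.2)·(-3.4) + (-1.2)·(2.6) + (2.8)·(-0.4) + (-2.2)·(-1.4)) / 4 = 13.6/4 = 3.4
  s[B,B] = ((2.6)·(2.6) + (-3.4)·(-3.4) + (2.6)·(2.6) + (-0.4)·(-0.4) + (-1.4)·(-1.4)) / 4 = 27.2/4 = 6.8
  Sample standard deviations s_i = √(s[i,i]):
  s(A) = √(6.7) = 2.5884
  s(B) = √(6.8) = 2.6077

Step 3 — r_{ij} = s_{ij} / (s_i · s_j):
  r[A,A] = 1 (diagonal).
  r[A,B] = 3.4 / (2.5884 · 2.6077) = 3.4 / 6.7498 = 0.5037
  r[B,B] = 1 (diagonal).

R is symmetric with unit diagonal. Assembling:

R = [[1, 0.5037],
 [0.5037, 1]]


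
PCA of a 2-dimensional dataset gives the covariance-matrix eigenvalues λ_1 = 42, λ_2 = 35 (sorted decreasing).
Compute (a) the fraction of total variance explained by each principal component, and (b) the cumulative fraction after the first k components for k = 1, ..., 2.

Step 1 — total variance = trace(Sigma) = Σ λ_i = 42 + 35 = 77.

Step 2 — fraction explained by component i = λ_i / Σ λ:
  PC1: 42/77 = 0.5455
  PC2: 35/77 = 0.4545

Step 3 — cumulative fraction after k components = (λ_1 + ... + λ_k) / Σ λ:
  k = 1: 42/77 = 0.5455
  k = 2: (42 + 35)/77 = 77/77 = 1

Summary (fraction, with percent):

explained: PC1 0.5455 (54.55%), PC2 0.4545 (45.45%);  cumulative: 0.5455, 1


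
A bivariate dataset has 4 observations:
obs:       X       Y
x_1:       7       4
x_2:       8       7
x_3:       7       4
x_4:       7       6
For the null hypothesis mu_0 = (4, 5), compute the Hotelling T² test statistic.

Step 1 — sample mean vector:
  mean(X) = (7 + 8 + 7 + 7) / 4 = 29/4 = 7.25
  mean(Y) = (4 + 7 + 4 + 6) / 4 = 21/4 = 5.25
  x̄ = (7.25, 5.25),  deviation x̄ - mu_0 = (7.25, 5.25) - (4, 5) = (3.25, 0.25).

Step 2 — sample covariance matrix, S[i,j] = (1/(n-1)) · Σ_k (x_{k,i} - mean_i) · (x_{k,j} - mean_j), divisor n-1 = 3:
  S[X,X] = ((-0.25)·(-0.25) + (0.75)·(0.75) + (-0.25)·(-0.25) + (-0.25)·(-0.25)) / 3 = 0.75/3 = 0.25
  S[X,Y] = ((-0.25)·(-1.25) + (0.75)·(1.75) + (-0.25)·(-1.25) + (-0.25)·(0.75)) / 3 = 1.75/3 = 0.5833
  S[Y,Y] = ((-1.25)·(-1.25) + (1.75)·(1.75) + (-1.25)·(-1.25) + (0.75)·(0.75)) / 3 = 6.75/3 = 2.25
  S = [[0.25, 0.5833],
 [0.5833, 2.25]].

Step 3 — invert S. det(S) = 0.25·2.25 - (0.5833)² = 0.2222.
  S^{-1} = (1/det) · [[d, -b], [-b, a]] = [[10.125, -2.625],
 [-2.625, 1.125]].

Step 4 — quadratic form (x̄ - mu_0)^T · S^{-1} · (x̄ - mu_0):
  S^{-1} · (x̄ - mu_0) = (32.25, -8.25),
  (x̄ - mu_0)^T · [...] = (3.25)·(32.25) + (0.25)·(-8.25) = 102.75.

Step 5 — scale by n: T² = 4 · 102.75 = 411.

T² ≈ 411


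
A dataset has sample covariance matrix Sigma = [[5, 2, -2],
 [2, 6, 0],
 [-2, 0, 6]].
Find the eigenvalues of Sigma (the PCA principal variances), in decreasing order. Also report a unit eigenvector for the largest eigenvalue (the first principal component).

Step 1 — characteristic polynomial p(λ) = det(λI - Sigma) = λ³ - tr·λ² + c_1·λ - det, where tr = trace, c_1 = sum of the principal 2×2 minors, det = det(Sigma):
  tr = 5 + 6 + 6 = 17,
  c_1 = (5·6 - (2)²) + (5·6 - (-2)²) + (6·6 - (0)²) = 26 + 26 + 36 = 88,
  det = 5·(6·6 - (0)²) - (2)·((2)·6 - (0)·(-2)) + (-2)·((2)·(0) - 6·(-2)) = 5·(36) - (2)·(12) + (-2)·(12) = 132.
  So p(λ) = λ³ - 17λ² + 88λ - 132.
Step 2 — look for an integer root (rational root theorem: any rational root is an integer divisor of 132). Testing λ = 6:
  p(6) = 216 - 612 + 528 - 132 = 0  ✓
  Dividing out (λ - 6): p(λ) = (λ - 6)(λ² - 11λ + 22).
Step 3 — remaining eigenvalues from the quadratic λ² - 11λ + 22 = 0:
  Δ = 11² - 4·22 = 121 - 88 = 33,  λ = (11 ± √33)/2 = (11 ± 5.7446)/2 ≈ 8.3723 or 2.6277.
  Sorted: λ_1 = 8.3723,  λ_2 = 6,  λ_3 = 2.6277  (check: sum = 17 = tr ✓).

Step 4 — unit eigenvector for λ_1 ≈ 8.3723: v spans the null space of (Sigma - λ_1 I), whose rows are
  r_1 = (-3.3723, 2, -2),  r_2 = (2, -2.3723, 0),  r_3 = (-2, 0, -2.3723).
  v is orthogonal to every row, so take v ∝ r_1 × r_2 = ((2)·(0) - (-2)·(-2.3723), (-2)·(2) - (-3.3723)·(0), (-3.3723)·(-2.3723) - (2)·(2)) ≈ (-4.7446, -4, 4).
  Rescale (multiply by -1 so the first nonzero entry is positive): u = (4.7446, 4, -4).
  ||u|| = √((4.7446)² + (4)² + (-4)²) = √(54.5109) ≈ 7.3831,  v_1 = u/||u|| ≈ (0.6426, 0.5418, -0.5418) (||v_1|| = 1).

λ_1 = 8.3723,  λ_2 = 6,  λ_3 = 2.6277;  v_1 ≈ (0.6426, 0.5418, -0.5418)
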